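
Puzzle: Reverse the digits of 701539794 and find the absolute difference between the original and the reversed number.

Reverse of 701539794 is 497935107.
|701539794 − 497935107| = 203604687

203604687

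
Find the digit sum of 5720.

14

5+7+2+0 = 14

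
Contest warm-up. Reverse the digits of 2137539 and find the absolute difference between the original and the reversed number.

7219773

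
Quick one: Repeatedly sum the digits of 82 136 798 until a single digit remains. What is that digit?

8+2+1+3+6+7+9+8 = 44
4+4 = 8

8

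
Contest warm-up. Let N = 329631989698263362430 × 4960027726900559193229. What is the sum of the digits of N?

228

329631989698263362430 × 4960027726900559193229 = 1634983808576785770407924826992329628986470
Sum of its 43 digits: 228.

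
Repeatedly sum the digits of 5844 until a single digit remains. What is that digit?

3

5+8+4+4 = 21
2+1 = 3
(Equivalently, 5844 mod 9 = 3.)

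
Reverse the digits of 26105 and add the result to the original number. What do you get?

Reverse of 26105 is 50162.
26105 + 50162 = 76267

76267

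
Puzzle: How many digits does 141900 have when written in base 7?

141900 in base 7 is 1130463, which has 7 digits.

7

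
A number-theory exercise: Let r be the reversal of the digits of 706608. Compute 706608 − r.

Reverse of 706608 is 806607.
706608 − 806607 = -99999

-99999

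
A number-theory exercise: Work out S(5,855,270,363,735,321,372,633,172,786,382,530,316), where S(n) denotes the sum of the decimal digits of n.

151

5+8+5+5+2+7+0+3+6+3+7+3+5+3+2+1+3+7+2+6+3+3+1+7+2+7+8+6+3+8+2+5+3+0+3+1+6 = 151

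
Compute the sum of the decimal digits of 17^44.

244

17^44 = 1379597950901634641862681879083307429684165246101910721
Sum of its 55 digits: 244.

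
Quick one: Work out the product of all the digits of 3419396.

3×4×1×9×3×9×6 = 17496

17496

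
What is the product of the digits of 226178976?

2×2×6×1×7×8×9×7×6 = 508032

508032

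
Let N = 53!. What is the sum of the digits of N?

279

53! = 4274883284060025564298013753389399649690343788366813724672000000000000
Sum of its 70 digits: 279.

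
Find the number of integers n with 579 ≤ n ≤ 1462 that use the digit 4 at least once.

217

The integers in [579, 1462] that use the digit 4 at least once: 584, 594, 604, 614, 624, 634, …, 1461, 1462.
217 qualify.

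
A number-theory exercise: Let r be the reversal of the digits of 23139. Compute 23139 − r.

Reverse of 23139 is 93132.
23139 − 93132 = -69993

-69993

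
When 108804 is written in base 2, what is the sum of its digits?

108804 in base 2 is 11010100100000100.
Digit sum: 1+1+0+1+0+1+0+0+1+0+0+0+0+0+1+0+0 = 6.

6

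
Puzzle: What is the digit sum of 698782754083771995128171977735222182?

6+9+8+7+8+2+7+5+4+0+8+3+7+7+1+9+9+5+1+2+8+1+7+1+9+7+7+7+3+5+2+2+2+1+8+2 = 180

180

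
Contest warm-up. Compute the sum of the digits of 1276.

1+2+7+6 = 16

16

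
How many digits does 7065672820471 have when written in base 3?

27

7065672820471 in base 3 is 221000110201212221220212101, which has 27 digits.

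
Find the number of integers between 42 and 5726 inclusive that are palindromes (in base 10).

The integers in [42, 5726] that are palindromes (in base 10): 44, 55, 66, 77, 88, 99, …, 5555, 5665.
143 qualify.

143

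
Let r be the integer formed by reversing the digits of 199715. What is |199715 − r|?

318276

Reverse of 199715 is 517991.
|199715 − 517991| = 318276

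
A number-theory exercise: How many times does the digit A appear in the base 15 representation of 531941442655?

1

531941442655 in base 15 is DC84E0448A.
The digit A appears 1 time.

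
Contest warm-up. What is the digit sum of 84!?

477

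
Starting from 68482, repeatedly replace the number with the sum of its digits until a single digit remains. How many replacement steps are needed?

68482 → 28 → 10 → 1 (3 steps)

3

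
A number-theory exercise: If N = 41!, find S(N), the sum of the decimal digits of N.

144

41! = 33452526613163807108170062053440751665152000000000
Sum of its 50 digits: 144.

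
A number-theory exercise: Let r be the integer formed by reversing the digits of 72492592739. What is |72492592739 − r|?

21236936688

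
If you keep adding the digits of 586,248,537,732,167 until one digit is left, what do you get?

2

5+8+6+2+4+8+5+3+7+7+3+2+1+6+7 = 74
7+4 = 11
1+1 = 2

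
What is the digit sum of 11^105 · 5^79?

11^105 · 5^79 = 367165852847479338985441071614115642385488486793114892853122064158177172992084117921408897887961908910724420989315325722867310032082599491332075558602809906005859375
Sum of its 165 digits: 760.

760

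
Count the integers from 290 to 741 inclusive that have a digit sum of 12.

The integers in [290, 741] that have a digit sum of 12: 291, 309, 318, 327, 336, 345, …, 732, 741.
40 qualify.

40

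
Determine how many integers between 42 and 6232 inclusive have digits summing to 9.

The integers in [42, 6232] that have digits summing to 9: 45, 54, 63, 72, 81, 90, …, 6201, 6210.
205 qualify.

205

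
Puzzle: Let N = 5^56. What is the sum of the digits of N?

196

5^56 = 1387778780781445675529539585113525390625
Sum of its 40 digits: 196.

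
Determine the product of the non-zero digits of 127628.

1×2×7×6×2×8 = 1344

1344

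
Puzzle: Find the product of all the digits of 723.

7×2×3 = 42

42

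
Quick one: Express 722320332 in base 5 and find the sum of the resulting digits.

32

722320332 in base 5 is 2434403222312.
Digit sum: 2+4+3+4+4+0+3+2+2+2+3+1+2 = 32.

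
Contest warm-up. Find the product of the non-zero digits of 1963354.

9720

1×9×6×3×3×5×4 = 9720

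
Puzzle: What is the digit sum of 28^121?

865

28^121 = 12767968201696583847199962250698803083535875811124000249695216896791890021617097864387140962881788999961501197741732420992803394892863733759163662381830114698786615802858569728
Sum of its 176 digits: 865.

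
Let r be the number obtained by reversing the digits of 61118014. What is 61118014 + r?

Reverse of 61118014 is 41081116.
61118014 + 41081116 = 102199130

102199130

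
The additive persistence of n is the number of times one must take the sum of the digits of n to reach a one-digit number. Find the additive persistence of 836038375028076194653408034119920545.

836038375028076194653408034119920545 → 149 → 14 → 5 (3 steps)

3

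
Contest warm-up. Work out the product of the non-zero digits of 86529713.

8×6×5×2×9×7×1×3 = 90720

90720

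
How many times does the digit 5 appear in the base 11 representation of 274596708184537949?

3

274596708184537949 in base 11 is 5A810A78A54835861.
The digit 5 appears 3 times.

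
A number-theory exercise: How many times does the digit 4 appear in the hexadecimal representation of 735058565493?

1

735058565493 in base 16 is AB24E79975.
The digit 4 appears 1 time.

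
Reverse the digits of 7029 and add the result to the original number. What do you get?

16236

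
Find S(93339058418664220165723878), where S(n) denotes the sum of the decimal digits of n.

120

9+3+3+3+9+0+5+8+4+1+8+6+6+4+2+2+0+1+6+5+7+2+3+8+7+8 = 120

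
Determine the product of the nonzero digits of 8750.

280

8×7×5 = 280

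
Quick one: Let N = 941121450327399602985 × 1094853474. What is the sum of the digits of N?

941121450327399602985 × 1094853474 = 1030390089346871892714348019890
Sum of its 31 digits: 135.

135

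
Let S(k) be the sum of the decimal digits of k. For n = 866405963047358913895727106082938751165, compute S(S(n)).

16

First digit sum: 187.
1+8+7 = 16.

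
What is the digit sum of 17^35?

17^35 = 11633549665058175578832094238737833478284593
Sum of its 44 digits: 215.

215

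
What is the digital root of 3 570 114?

3

3+5+7+0+1+1+4 = 21
2+1 = 3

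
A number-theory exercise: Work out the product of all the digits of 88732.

8×8×7×3×2 = 2688

2688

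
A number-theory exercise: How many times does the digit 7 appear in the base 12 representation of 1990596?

1990596 in base 12 is 7BBB70.
The digit 7 appears 2 times.

2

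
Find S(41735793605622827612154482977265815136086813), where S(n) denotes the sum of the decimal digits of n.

196

4+1+7+3+5+7+9+3+6+0+5+6+2+2+8+2+7+6+1+2+1+5+4+4+8+2+9+7+7+2+6+5+8+1+5+1+3+6+0+8+6+8+1+3 = 196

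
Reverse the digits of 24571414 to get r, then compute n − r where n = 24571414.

-16846128

Reverse of 24571414 is 41417542.
24571414 − 41417542 = -16846128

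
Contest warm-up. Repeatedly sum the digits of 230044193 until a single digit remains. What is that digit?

8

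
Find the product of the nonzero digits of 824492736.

580608

8×2×4×4×9×2×7×3×6 = 580608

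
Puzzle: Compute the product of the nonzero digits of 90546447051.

604800

9×5×4×6×4×4×7×5×1 = 604800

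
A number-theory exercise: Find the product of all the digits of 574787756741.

322694400

5×7×4×7×8×7×7×5×6×7×4×1 = 322694400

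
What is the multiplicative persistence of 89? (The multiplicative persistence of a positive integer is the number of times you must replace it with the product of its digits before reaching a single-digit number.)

89 → 72 → 14 → 4 (3 steps)

3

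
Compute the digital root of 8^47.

The digital root of n equals n mod 9 (or 9 when 9 | n), so we need 8^47 mod 9.
8^47 ≡ 8 (mod 9), so the digital root is 8.

8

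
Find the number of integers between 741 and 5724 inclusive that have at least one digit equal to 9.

1353

The integers in [741, 5724] that have at least one digit equal to 9: 749, 759, 769, 779, 789, 790, …, 5709, 5719.
1353 qualify.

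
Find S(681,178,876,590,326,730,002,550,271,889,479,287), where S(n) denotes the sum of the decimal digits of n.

6+8+1+1+7+8+8+7+6+5+9+0+3+2+6+7+3+0+0+0+2+5+5+0+2+7+1+8+8+9+4+7+9+2+8+7 = 171

171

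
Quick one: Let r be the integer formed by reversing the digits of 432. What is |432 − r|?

Reverse of 432 is 234.
|432 − 234| = 198

198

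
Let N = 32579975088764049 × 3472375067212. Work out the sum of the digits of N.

32579975088764049 × 3472375067212 = 113129893188612350312384261388
Sum of its 30 digits: 120.

120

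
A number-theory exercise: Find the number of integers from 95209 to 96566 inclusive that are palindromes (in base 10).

The integers in [95209, 96566] that are palindromes (in base 10): 95259, 95359, 95459, 95559, 95659, 95759, …, 96369, 96469.
13 qualify.

13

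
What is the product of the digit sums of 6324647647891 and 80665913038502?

S(6324647647891) = 6+3+2+4+6+4+7+6+4+7+8+9+1 = 67.
S(80665913038502) = 8+0+6+6+5+9+1+3+0+3+8+5+0+2 = 56.
67 · 56 = 3752.

3752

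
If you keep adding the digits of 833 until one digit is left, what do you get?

5

8+3+3 = 14
1+4 = 5
(Equivalently, 833 mod 9 = 5.)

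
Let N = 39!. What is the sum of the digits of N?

189

39! = 20397882081197443358640281739902897356800000000
Sum of its 47 digits: 189.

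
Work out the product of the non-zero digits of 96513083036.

9×6×5×1×3×8×3×3×6 = 349920

349920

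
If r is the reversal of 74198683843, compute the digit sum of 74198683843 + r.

50

Reversal of 74198683843 is 34838689147; 74198683843 + 34838689147 = 109037372990.
Digit sum of 109037372990: 1+0+9+0+3+7+3+7+2+9+9+0 = 50.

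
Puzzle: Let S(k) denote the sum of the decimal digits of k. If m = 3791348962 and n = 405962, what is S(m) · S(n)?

1352

S(3791348962) = 3+7+9+1+3+4+8+9+6+2 = 52.
S(405962) = 4+0+5+9+6+2 = 26.
52 · 26 = 1352.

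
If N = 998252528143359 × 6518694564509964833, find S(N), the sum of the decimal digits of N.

998252528143359 × 6518694564509964833 = 6507303329216445009806931872494047
Sum of its 34 digits: 141.

141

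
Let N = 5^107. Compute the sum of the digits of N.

5^107 = 616297582203915472977912941627176741932192527428924222476780414581298828125
Sum of its 75 digits: 344.

344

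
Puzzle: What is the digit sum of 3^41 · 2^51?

162

3^41 · 2^51 = 82129886446655902112801869680082944
Sum of its 35 digits: 162.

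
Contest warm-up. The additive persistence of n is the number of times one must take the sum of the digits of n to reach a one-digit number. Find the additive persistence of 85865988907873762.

2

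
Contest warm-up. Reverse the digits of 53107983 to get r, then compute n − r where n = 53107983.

14137848

Reverse of 53107983 is 38970135.
53107983 − 38970135 = 14137848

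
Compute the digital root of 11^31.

2

The digital root of n equals n mod 9 (or 9 when 9 | n), so we need 11^31 mod 9.
11^31 ≡ 2 (mod 9), so the digital root is 2.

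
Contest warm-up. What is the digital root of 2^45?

8

The digital root of n equals n mod 9 (or 9 when 9 | n), so we need 2^45 mod 9.
2^45 ≡ 8 (mod 9), so the digital root is 8.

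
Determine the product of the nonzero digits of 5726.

5×7×2×6 = 420

420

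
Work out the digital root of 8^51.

8

The digital root of n equals n mod 9 (or 9 when 9 | n), so we need 8^51 mod 9.
8^51 ≡ 8 (mod 9), so the digital root is 8.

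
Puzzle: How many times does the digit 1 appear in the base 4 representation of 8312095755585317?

9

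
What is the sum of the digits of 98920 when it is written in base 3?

8

98920 in base 3 is 12000200201.
Digit sum: 1+2+0+0+0+2+0+0+2+0+1 = 8.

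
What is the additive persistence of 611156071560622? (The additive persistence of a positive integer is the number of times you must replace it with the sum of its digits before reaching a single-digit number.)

3

611156071560622 → 49 → 13 → 4 (3 steps)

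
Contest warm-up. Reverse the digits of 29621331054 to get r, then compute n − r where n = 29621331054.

Reverse of 29621331054 is 45013312692.
29621331054 − 45013312692 = -15391981638

-15391981638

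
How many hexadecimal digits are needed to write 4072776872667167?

13

4072776872667167 in base 16 is E782B42BEA81F, which has 13 digits.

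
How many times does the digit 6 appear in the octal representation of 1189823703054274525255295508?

1189823703054274525255295508 in base 8 is 754062760276617710431313361024.
The digit 6 appears 5 times.

5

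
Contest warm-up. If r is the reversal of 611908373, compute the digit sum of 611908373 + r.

58

Reversal of 611908373 is 373809116; 611908373 + 373809116 = 985717489.
Digit sum of 985717489: 9+8+5+7+1+7+4+8+9 = 58.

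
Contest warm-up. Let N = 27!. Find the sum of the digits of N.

108

27! = 10888869450418352160768000000
Sum of its 29 digits: 108.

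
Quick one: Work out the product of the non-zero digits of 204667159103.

2×4×6×6×7×1×5×9×1×3 = 272160

272160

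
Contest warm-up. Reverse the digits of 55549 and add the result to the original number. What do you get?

150104

Reverse of 55549 is 94555.
55549 + 94555 = 150104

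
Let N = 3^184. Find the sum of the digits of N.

3^184 = 6170365191715177779482467945369860501784408913594010934644126825341528124785676079587681
Sum of its 88 digits: 414.

414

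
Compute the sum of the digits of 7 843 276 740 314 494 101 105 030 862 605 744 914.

140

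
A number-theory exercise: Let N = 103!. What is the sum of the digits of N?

103! = 99029007164861804075467152545817733490901658221144924830052805546998766658416222832141441073883538492653516385977292093222882134415149891584000000000000000000000000
Sum of its 164 digits: 621.

621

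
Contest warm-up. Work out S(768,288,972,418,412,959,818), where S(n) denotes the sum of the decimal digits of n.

7+6+8+2+8+8+9+7+2+4+1+8+4+1+2+9+5+9+8+1+8 = 117

117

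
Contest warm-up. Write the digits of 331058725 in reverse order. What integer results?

527850133

Reversing 331058725 gives 527850133.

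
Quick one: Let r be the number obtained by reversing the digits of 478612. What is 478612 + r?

695486

Reverse of 478612 is 216874.
478612 + 216874 = 695486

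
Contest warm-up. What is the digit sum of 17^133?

710

17^133 = 44638186597913863362049357957536682141766237605249012993900587266909922113284335391486587268950389323032244095153220313386761676544082610891200286629235304283501137
Sum of its 164 digits: 710.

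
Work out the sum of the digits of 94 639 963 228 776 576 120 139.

9+4+6+3+9+9+6+3+2+2+8+7+7+6+5+7+6+1+2+0+1+3+9 = 115

115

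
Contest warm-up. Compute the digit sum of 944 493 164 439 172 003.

73

9+4+4+4+9+3+1+6+4+4+3+9+1+7+2+0+0+3 = 73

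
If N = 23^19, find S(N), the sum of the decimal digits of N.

23^19 = 74615470927590710561908487
Sum of its 26 digits: 122.

122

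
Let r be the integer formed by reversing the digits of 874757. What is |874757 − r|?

Reverse of 874757 is 757478.
|874757 − 757478| = 117279

117279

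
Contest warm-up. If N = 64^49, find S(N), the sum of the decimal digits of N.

379

64^49 = 31828687130226345097944463881396533766429193651030253916189694521162207808802136034115584
Sum of its 89 digits: 379.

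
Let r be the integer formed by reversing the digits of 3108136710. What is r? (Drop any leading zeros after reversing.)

Reversing 3108136710 gives 176318013.

176318013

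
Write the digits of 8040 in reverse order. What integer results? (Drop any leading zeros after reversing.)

408

Reversing 8040 gives 408.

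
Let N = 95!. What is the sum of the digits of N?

585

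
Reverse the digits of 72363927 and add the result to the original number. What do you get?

145300254

Reverse of 72363927 is 72936327.
72363927 + 72936327 = 145300254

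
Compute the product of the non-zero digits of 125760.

420

1×2×5×7×6 = 420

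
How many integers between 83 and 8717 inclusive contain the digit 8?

2875

The integers in [83, 8717] that contain the digit 8: 83, 84, 85, 86, 87, 88, …, 8716, 8717.
2875 qualify.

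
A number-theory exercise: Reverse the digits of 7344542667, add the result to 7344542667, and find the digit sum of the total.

42

Reversal of 7344542667 is 7662454437; 7344542667 + 7662454437 = 15006997104.
Digit sum of 15006997104: 1+5+0+0+6+9+9+7+1+0+4 = 42.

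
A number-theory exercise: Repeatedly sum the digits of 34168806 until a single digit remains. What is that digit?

3+4+1+6+8+8+0+6 = 36
3+6 = 9

9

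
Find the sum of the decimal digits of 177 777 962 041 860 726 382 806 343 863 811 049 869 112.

1+7+7+7+7+7+9+6+2+0+4+1+8+6+0+7+2+6+3+8+2+8+0+6+3+4+3+8+6+3+8+1+1+0+4+9+8+6+9+1+1+2 = 191

191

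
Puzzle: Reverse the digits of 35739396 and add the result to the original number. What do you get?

Reverse of 35739396 is 69393753.
35739396 + 69393753 = 105133149

105133149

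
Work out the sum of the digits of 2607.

2+6+0+7 = 15

15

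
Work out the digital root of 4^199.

The digital root of n equals n mod 9 (or 9 when 9 | n), so we need 4^199 mod 9.
4^199 ≡ 4 (mod 9), so the digital root is 4.

4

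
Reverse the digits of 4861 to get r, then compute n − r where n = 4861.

3177

Reverse of 4861 is 1684.
4861 − 1684 = 3177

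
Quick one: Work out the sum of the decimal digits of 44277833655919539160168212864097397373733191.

207

4+4+2+7+7+8+3+3+6+5+5+9+1+9+5+3+9+1+6+0+1+6+8+2+1+2+8+6+4+0+9+7+3+9+7+3+7+3+7+3+3+1+9+1 = 207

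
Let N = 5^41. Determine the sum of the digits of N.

137

5^41 = 45474735088646411895751953125
Sum of its 29 digits: 137.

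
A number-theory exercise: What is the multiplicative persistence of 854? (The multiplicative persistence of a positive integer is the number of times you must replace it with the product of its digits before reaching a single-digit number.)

854 → 160 → 0 (2 steps)

2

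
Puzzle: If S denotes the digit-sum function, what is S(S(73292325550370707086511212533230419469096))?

First digit sum: 157.
1+5+7 = 13.

13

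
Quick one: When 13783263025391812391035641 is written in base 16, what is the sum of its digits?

13783263025391812391035641 in base 16 is B66B82F90D08E15E162F9.
Digit sum: 11+6+6+11+8+2+15+9+0+13+0+8+14+1+5+14+1+6+2+15+9 = 156.

156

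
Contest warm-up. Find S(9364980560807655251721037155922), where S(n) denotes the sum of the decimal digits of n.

9+3+6+4+9+8+0+5+6+0+8+0+7+6+5+5+2+5+1+7+2+1+0+3+7+1+5+5+9+2+2 = 133

133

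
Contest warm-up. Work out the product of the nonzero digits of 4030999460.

4×3×9×9×9×4×6 = 209952

209952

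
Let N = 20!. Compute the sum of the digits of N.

54

20! = 2432902008176640000
Sum of its 19 digits: 54.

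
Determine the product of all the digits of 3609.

3×6×0×9 = 0

0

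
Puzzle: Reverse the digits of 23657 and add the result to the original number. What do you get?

99289

Reverse of 23657 is 75632.
23657 + 75632 = 99289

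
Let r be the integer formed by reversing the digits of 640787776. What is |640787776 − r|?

36999270

Reverse of 640787776 is 677787046.
|640787776 − 677787046| = 36999270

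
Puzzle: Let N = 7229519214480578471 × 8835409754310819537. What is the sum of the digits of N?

207

7229519214480578471 × 8835409754310819537 = 63875764586599196881213263229848387927
Sum of its 38 digits: 207.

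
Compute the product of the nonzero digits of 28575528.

224000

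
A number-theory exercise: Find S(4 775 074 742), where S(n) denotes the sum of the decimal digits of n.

47

4+7+7+5+0+7+4+7+4+2 = 47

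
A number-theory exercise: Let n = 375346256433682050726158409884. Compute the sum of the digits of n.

134

3+7+5+3+4+6+2+5+6+4+3+3+6+8+2+0+5+0+7+2+6+1+5+8+4+0+9+8+8+4 = 134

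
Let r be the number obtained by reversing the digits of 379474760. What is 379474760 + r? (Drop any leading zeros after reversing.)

Reverse of 379474760 is 67474973.
379474760 + 67474973 = 446949733

446949733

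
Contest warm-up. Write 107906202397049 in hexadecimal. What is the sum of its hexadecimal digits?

107906202397049 in base 16 is 6223DEDCE979.
Digit sum: 6+2+2+3+13+14+13+12+14+9+7+9 = 104.

104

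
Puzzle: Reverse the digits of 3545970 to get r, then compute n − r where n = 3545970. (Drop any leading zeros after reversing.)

Reverse of 3545970 is 795453.
3545970 − 795453 = 2750517

2750517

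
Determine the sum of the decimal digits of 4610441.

20

4+6+1+0+4+4+1 = 20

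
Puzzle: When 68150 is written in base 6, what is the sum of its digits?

15

68150 in base 6 is 1243302.
Digit sum: 1+2+4+3+3+0+2 = 15.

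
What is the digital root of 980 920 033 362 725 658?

6

9+8+0+9+2+0+0+3+3+3+6+2+7+2+5+6+5+8 = 78
7+8 = 15
1+5 = 6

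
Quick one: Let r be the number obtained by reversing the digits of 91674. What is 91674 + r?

Reverse of 91674 is 47619.
91674 + 47619 = 139293

139293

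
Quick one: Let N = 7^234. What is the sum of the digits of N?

7^234 = 566162842887223104503342704075805328299255437895193829859705301064192704920345159502159063749861642496226081057074066562365054747705481154213946566712658819732545602803404062824862379318988405540849
Sum of its 198 digits: 865.

865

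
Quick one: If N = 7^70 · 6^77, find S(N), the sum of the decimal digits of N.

540

7^70 · 6^77 = 118715952276146199152996722425566117276585254760736348637424142116274905573605724241967063078130084229778178976686014464
Sum of its 120 digits: 540.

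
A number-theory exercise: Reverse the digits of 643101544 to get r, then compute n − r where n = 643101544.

Reverse of 643101544 is 445101346.
643101544 − 445101346 = 198000198

198000198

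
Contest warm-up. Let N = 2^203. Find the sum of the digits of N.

2^203 = 12855504354071922204335696738729300820177623950262342682411008
Sum of its 62 digits: 239.

239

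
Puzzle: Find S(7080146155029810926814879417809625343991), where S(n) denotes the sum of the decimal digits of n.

182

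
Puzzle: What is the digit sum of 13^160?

13^160 = 17019091339299243249937504722072749606507551708779196027375507115726426737901805724288862136675319788307329044899407678579812295906343018100162865372568208504490934514404899830401
Sum of its 179 digits: 805.

805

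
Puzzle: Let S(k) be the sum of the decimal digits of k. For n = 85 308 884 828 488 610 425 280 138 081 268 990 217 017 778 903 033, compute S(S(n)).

7

First digit sum: 223.
2+2+3 = 7.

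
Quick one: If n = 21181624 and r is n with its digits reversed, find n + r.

63799736

Reverse of 21181624 is 42618112.
21181624 + 42618112 = 63799736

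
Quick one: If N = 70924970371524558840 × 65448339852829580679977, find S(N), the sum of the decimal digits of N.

70924970371524558840 × 65448339852829580679977 = 4641921564927408015472848813520642146346680
Sum of its 43 digits: 180.

180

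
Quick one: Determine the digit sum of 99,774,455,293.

64

9+9+7+7+4+4+5+5+2+9+3 = 64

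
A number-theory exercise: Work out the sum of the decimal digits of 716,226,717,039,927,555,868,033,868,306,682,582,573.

189

7+1+6+2+2+6+7+1+7+0+3+9+9+2+7+5+5+5+8+6+8+0+3+3+8+6+8+3+0+6+6+8+2+5+8+2+5+7+3 = 189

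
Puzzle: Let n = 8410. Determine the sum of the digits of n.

13

8+4+1+0 = 13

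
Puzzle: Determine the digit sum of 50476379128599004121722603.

5+0+4+7+6+3+7+9+1+2+8+5+9+9+0+0+4+1+2+1+7+2+2+6+0+3 = 103

103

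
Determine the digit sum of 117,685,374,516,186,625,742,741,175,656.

137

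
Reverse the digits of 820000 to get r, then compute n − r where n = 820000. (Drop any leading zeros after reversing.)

Reverse of 820000 is 28.
820000 − 28 = 819972

819972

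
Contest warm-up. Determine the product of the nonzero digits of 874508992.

8×7×4×5×8×9×9×2 = 1451520

1451520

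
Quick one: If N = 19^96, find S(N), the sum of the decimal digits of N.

514

19^96 = 575898160682100232836281104757191024769944517268203419236599427061651467503917683818033285217971123197113409626034423582081
Sum of its 123 digits: 514.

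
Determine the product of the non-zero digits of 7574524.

39200

7×5×7×4×5×2×4 = 39200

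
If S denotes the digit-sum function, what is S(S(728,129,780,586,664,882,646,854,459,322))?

First digit sum: 155.
1+5+5 = 11.

11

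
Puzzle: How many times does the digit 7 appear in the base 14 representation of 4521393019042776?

1

4521393019042776 in base 14 is 59A72838420A12.
The digit 7 appears 1 time.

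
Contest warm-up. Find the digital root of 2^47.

5

The digital root of n equals n mod 9 (or 9 when 9 | n), so we need 2^47 mod 9.
2^47 ≡ 5 (mod 9), so the digital root is 5.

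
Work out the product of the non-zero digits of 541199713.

34020

5×4×1×1×9×9×7×1×3 = 34020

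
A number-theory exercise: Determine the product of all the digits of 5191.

5×1×9×1 = 45

45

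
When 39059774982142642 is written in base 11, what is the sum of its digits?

39059774982142642 in base 11 is 93947145A9205A22.
Digit sum: 9+3+9+4+7+1+4+5+10+9+2+0+5+10+2+2 = 82.

82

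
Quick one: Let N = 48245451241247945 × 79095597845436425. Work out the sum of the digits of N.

142

48245451241247945 × 79095597845436425 = 3816002809249359054710640159396625
Sum of its 34 digits: 142.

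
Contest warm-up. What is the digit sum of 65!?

351

65! = 8247650592082470666723170306785496252186258551345437492922123134388955774976000000000000000
Sum of its 91 digits: 351.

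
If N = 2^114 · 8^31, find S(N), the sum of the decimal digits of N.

2^114 · 8^31 = 205688069665150755269371147819668813122841983204197482918576128
Sum of its 63 digits: 296.

296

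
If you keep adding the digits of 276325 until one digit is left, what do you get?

7

2+7+6+3+2+5 = 25
2+5 = 7
(Equivalently, 276325 mod 9 = 7.)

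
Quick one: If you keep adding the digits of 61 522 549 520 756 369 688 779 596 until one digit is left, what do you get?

6+1+5+2+2+5+4+9+5+2+0+7+5+6+3+6+9+6+8+8+7+7+9+5+9+6 = 142
1+4+2 = 7

7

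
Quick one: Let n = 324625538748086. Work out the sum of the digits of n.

71

3+2+4+6+2+5+5+3+8+7+4+8+0+8+6 = 71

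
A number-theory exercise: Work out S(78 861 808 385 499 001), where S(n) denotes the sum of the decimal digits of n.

7+8+8+6+1+8+0+8+3+8+5+4+9+9+0+0+1 = 85

85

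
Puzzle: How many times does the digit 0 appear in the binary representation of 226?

226 in base 2 is 11100010.
The digit 0 appears 4 times.

4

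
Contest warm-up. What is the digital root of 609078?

6+0+9+0+7+8 = 30
3+0 = 3

3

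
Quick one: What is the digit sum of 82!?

82! = 475364333701284174842138206989404946643813294067993328617160934076743994734899148613007131808479167119360000000000000000000
Sum of its 123 digits: 477.

477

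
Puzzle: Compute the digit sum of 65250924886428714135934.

6+5+2+5+0+9+2+4+8+8+6+4+2+8+7+1+4+1+3+5+9+3+4 = 106

106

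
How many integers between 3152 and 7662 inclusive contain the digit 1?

1224

The integers in [3152, 7662] that contain the digit 1: 3152, 3153, 3154, 3155, 3156, 3157, …, 7651, 7661.
1224 qualify.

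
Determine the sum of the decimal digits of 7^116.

7^116 = 107491133273364962952069061813066382187293269586047291924731611172814599515750702733702892834629601
Sum of its 99 digits: 427.

427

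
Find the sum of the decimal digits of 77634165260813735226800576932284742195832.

7+7+6+3+4+1+6+5+2+6+0+8+1+3+7+3+5+2+2+6+8+0+0+5+7+6+9+3+2+2+8+4+7+4+2+1+9+5+8+3+2 = 179

179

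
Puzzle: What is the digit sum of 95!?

95! = 10329978488239059262599702099394727095397746340117372869212250571234293987594703124871765375385424468563282236864226607350415360000000000000000000000
Sum of its 149 digits: 585.

585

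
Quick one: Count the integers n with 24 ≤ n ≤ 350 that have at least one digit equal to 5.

61

The integers in [24, 350] that have at least one digit equal to 5: 25, 35, 45, 50, 51, 52, …, 345, 350.
61 qualify.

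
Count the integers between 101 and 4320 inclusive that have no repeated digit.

The integers in [101, 4320] that have no repeated digit: 102, 103, 104, 105, 106, 107, …, 4319, 4320.
2343 qualify.

2343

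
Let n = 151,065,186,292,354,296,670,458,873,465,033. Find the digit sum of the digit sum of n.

9

First digit sum: 144.
1+4+4 = 9.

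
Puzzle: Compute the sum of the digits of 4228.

16

4+2+2+8 = 16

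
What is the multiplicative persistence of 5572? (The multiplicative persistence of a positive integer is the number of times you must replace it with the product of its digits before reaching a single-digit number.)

5572 → 350 → 0 (2 steps)

2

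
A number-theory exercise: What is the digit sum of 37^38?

298

37^38 = 390539993363777986320898213181845819006713655084697379373129
Sum of its 60 digits: 298.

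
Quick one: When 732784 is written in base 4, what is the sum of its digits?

16

732784 in base 4 is 2302321300.
Digit sum: 2+3+0+2+3+2+1+3+0+0 = 16.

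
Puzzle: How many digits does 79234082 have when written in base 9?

9

79234082 in base 9 is 175074648, which has 9 digits.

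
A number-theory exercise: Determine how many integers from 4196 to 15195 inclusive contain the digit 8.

3710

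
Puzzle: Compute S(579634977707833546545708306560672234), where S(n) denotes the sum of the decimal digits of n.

5+7+9+6+3+4+9+7+7+7+0+7+8+3+3+5+4+6+5+4+5+7+0+8+3+0+6+5+6+0+6+7+2+2+3+4 = 173

173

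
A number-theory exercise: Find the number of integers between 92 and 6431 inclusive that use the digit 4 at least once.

2445

The integers in [92, 6431] that use the digit 4 at least once: 94, 104, 114, 124, 134, 140, …, 6430, 6431.
2445 qualify.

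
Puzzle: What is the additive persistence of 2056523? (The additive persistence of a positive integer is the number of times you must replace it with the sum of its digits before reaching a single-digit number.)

2056523 → 23 → 5 (2 steps)

2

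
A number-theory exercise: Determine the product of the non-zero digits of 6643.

6×6×4×3 = 432

432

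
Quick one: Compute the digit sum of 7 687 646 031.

7+6+8+7+6+4+6+0+3+1 = 48

48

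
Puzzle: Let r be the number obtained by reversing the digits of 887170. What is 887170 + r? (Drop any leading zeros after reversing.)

Reverse of 887170 is 71788.
887170 + 71788 = 958958

958958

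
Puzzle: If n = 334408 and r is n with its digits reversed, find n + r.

1138841

Reverse of 334408 is 804433.
334408 + 804433 = 1138841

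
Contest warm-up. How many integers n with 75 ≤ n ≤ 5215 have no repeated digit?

2808

The integers in [75, 5215] that have no repeated digit: 75, 76, 78, 79, 80, 81, …, 5213, 5214.
2808 qualify.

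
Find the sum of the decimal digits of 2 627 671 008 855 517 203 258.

90

2+6+2+7+6+7+1+0+0+8+8+5+5+5+1+7+2+0+3+2+5+8 = 90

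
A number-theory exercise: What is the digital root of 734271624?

9

7+3+4+2+7+1+6+2+4 = 36
3+6 = 9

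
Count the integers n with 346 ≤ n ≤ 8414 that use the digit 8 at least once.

The integers in [346, 8414] that use the digit 8 at least once: 348, 358, 368, 378, 380, 381, …, 8413, 8414.
2522 qualify.

2522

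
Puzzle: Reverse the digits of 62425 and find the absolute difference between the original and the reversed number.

9999

Reverse of 62425 is 52426.
|62425 − 52426| = 9999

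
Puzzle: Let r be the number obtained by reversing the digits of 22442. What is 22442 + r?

Reverse of 22442 is 24422.
22442 + 24422 = 46864

46864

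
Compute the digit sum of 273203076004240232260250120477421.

90

2+7+3+2+0+3+0+7+6+0+0+4+2+4+0+2+3+2+2+6+0+2+5+0+1+2+0+4+7+7+4+2+1 = 90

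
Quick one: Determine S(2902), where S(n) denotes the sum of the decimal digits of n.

13

2+9+0+2 = 13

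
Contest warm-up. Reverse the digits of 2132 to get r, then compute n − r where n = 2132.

Reverse of 2132 is 2312.
2132 − 2312 = -180

-180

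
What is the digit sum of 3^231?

531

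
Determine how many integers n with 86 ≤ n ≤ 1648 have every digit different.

The integers in [86, 1648] that have every digit different: 86, 87, 89, 90, 91, 92, …, 1647, 1648.
967 qualify.

967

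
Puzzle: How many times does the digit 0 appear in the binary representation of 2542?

2542 in base 2 is 100111101110.
The digit 0 appears 4 times.

4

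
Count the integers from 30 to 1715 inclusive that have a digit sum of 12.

132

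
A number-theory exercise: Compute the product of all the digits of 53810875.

0

5×3×8×1×0×8×7×5 = 0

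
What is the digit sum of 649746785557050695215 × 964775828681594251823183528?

649746785557050695215 × 964775828681594251823183528 = 626859993469005699890303700635609645526936418520
Sum of its 48 digits: 230.

230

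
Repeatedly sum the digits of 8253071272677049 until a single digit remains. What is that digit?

7

8+2+5+3+0+7+1+2+7+2+6+7+7+0+4+9 = 70
7+0 = 7
(Equivalently, 8253071272677049 mod 9 = 7.)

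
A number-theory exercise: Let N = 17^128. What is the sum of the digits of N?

17^128 = 31438508665248587260582831903168193798224918146861981871343795372991732345781536726224251645729386355831780309674298407083784970278050966323510245488971991041
Sum of its 158 digits: 739.

739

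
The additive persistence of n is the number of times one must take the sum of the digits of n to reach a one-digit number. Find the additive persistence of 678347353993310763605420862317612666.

3

678347353993310763605420862317612666 → 158 → 14 → 5 (3 steps)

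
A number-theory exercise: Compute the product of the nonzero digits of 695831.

6480

6×9×5×8×3×1 = 6480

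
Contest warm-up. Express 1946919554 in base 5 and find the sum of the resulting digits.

30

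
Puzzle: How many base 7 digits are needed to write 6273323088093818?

19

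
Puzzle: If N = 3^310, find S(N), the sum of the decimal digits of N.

3^310 = 8083304946930585013911810590884932969503714762980550286204433743937610914334142973787308373287276300034802855732870950234095113357081569792347793049
Sum of its 148 digits: 648.

648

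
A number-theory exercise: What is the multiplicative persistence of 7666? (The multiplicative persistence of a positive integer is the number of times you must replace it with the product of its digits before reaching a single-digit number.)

3

7666 → 1512 → 10 → 0 (3 steps)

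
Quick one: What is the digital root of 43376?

4+3+3+7+6 = 23
2+3 = 5

5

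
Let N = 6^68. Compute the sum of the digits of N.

207

6^68 = 82089011515213367907186323883068205046425814529212416
Sum of its 53 digits: 207.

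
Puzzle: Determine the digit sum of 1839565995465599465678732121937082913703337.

1+8+3+9+5+6+5+9+9+5+4+6+5+5+9+9+4+6+5+6+7+8+7+3+2+1+2+1+9+3+7+0+8+2+9+1+3+7+0+3+3+3+7 = 215

215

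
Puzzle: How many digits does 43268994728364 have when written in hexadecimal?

12

43268994728364 in base 16 is 275A590F81AC, which has 12 digits.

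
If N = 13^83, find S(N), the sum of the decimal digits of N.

457

13^83 = 286614555192773908454903515714796349532804586806614556377660299844524707381194798580194256597
Sum of its 93 digits: 457.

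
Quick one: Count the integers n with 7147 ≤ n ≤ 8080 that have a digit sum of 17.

The integers in [7147, 8080] that have a digit sum of 17: 7154, 7163, 7172, 7181, 7190, 7208, …, 8063, 8072.
57 qualify.

57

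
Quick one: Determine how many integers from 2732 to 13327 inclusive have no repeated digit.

4436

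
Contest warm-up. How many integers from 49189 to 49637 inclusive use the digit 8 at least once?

81

The integers in [49189, 49637] that use the digit 8 at least once: 49189, 49198, 49208, 49218, 49228, 49238, …, 49618, 49628.
81 qualify.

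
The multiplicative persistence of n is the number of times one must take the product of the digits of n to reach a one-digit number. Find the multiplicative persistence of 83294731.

83294731 → 36288 → 2304 → 0 (3 steps)

3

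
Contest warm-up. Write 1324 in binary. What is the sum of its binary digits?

5

1324 in base 2 is 10100101100.
Digit sum: 1+0+1+0+0+1+0+1+1+0+0 = 5.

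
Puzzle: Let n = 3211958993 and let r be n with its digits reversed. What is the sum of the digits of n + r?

28

Reversal of 3211958993 is 3998591123; 3211958993 + 3998591123 = 7210550116.
Digit sum of 7210550116: 7+2+1+0+5+5+0+1+1+6 = 28.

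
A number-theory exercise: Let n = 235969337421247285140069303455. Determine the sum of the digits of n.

122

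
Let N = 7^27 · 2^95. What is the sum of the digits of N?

212

7^27 · 2^95 = 2603134862267160671019490052931587363284710770868224
Sum of its 52 digits: 212.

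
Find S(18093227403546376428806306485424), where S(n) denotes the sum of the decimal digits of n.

1+8+0+9+3+2+2+7+4+0+3+5+4+6+3+7+6+4+2+8+8+0+6+3+0+6+4+8+5+4+2+4 = 134

134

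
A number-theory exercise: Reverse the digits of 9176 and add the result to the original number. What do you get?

15895

Reverse of 9176 is 6719.
9176 + 6719 = 15895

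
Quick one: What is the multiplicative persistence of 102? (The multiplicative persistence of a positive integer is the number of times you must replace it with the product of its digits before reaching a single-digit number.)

102 → 0 (1 step)

1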